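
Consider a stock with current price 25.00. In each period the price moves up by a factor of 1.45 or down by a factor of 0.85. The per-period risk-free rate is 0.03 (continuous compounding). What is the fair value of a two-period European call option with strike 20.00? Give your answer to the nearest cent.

Risk-neutral probability p = (e^0.03 − 0.85)/(1.45 − 0.85) = 0.1805/0.6000 = 0.3008
Terminal stock prices: S_uu = 52.56, S_ud = 30.81, S_dd = 18.06
Terminal payoffs (S − K): max(32.56, 0) = 32.56, max(10.81, 0) = 10.81, max(-1.938, 0) = 0
Node u (S = 36.25): V_u = e^(−0.03)·[0.3008·32.5625 + 0.6992·10.8125] = 16.8411
Node d (S = 21.25): V_d = e^(−0.03)·[0.3008·10.8125 + 0.6992·0.0000] = 3.1558
Node 0 (S = 25): V_0 = e^(−0.03)·[0.3008·16.8411 + 0.6992·3.1558] = 7.0569

7.06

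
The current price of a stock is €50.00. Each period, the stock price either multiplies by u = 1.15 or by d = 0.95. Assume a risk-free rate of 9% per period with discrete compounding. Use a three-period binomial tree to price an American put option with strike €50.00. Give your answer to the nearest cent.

Risk-neutral probability p = (1 + 0.09 − 0.95)/(1.15 − 0.95) = 0.1400/0.2000 = 0.7000
Terminal stock prices: S_uuu = 76.04, S_uud = 62.82, S_udd = 51.89, S_ddd = 42.87
Terminal payoffs (K − S): max(-26.04, 0) = 0, max(-12.82, 0) = 0, max(-1.894, 0) = 0, max(7.131, 0) = 7.131
Node uu (S = 66.12): continuation = 1/1.09·[0.7000·0.0000 + 0.3000·0.0000] = 0.0000; exercise value = 0.0000 ≤ continuation, so V_uu = 0.0000
Node ud (S = 54.62): continuation = 1/1.09·[0.7000·0.0000 + 0.3000·0.0000] = 0.0000; exercise value = 0.0000 ≤ continuation, so V_ud = 0.0000
Node dd (S = 45.12): continuation = 1/1.09·[0.7000·0.0000 + 0.3000·7.1313] = 1.9627; exercise value = 4.8750 > continuation, so V_dd = 4.8750 (exercise)
Node u (S = 57.5): continuation = 1/1.09·[0.7000·0.0000 + 0.3000·0.0000] = 0.0000; exercise value = 0.0000 ≤ continuation, so V_u = 0.0000
Node d (S = 47.5): continuation = 1/1.09·[0.7000·0.0000 + 0.3000·4.8750] = 1.3417; exercise value = 2.5000 > continuation, so V_d = 2.5000 (exercise)
Node 0 (S = 50): continuation = 1/1.09·[0.7000·0.0000 + 0.3000·2.5000] = 0.6881; exercise value = 0.0000 ≤ continuation, so V_0 = 0.6881

€0.69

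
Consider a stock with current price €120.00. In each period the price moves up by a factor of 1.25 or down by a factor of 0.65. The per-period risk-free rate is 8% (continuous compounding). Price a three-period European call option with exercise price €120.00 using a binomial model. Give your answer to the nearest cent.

€34.52

Risk-neutral probability p = (e^0.08 − 0.65)/(1.25 − 0.65) = 0.4333/0.6000 = 0.7221
Terminal stock prices: S_uuu = 234.4, S_uud = 121.9, S_udd = 63.38, S_ddd = 32.95
Terminal payoffs (S − K): max(114.4, 0) = 114.4, max(1.875, 0) = 1.875, max(-56.62, 0) = 0, max(-87.05, 0) = 0
Node uu (S = 187.5): V_uu = e^(−0.08)·[0.7221·114.3750 + 0.2779·1.8750] = 76.7260
Node ud (S = 97.5): V_ud = e^(−0.08)·[0.7221·1.8750 + 0.2779·0.0000] = 1.2499
Node dd (S = 50.7): V_dd = e^(−0.08)·[0.7221·0.0000 + 0.2779·0.0000] = 0.0000
Node u (S = 150): V_u = e^(−0.08)·[0.7221·76.7260 + 0.2779·1.2499] = 51.4680
Node d (S = 78): V_d = e^(−0.08)·[0.7221·1.2499 + 0.2779·0.0000] = 0.8332
Node 0 (S = 120): V_0 = e^(−0.08)·[0.7221·51.4680 + 0.2779·0.8332] = 34.5235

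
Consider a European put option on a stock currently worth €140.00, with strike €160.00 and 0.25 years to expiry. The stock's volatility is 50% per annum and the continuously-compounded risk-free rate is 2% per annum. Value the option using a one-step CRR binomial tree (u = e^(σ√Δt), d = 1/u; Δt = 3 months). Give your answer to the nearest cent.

CRR parameters: u = e^(σ√Δt) = e^(0.5·√0.25) = 1.2840, d = 1/u = 0.7788
Per-period rate: rΔt = 0.02·0.25 = 0.005, so R = e^0.005 = 1.0050
Risk-neutral probability p = (e^0.005 − 0.7788)/(1.2840 − 0.7788) = 0.2262/0.5052 = 0.4477
Terminal stock prices: S_u = 179.8, S_d = 109
Terminal payoffs (K − S): max(-19.76, 0) = 0, max(50.97, 0) = 50.97
Node 0 (S = 140): V_0 = e^(−0.005)·[0.4477·0.0000 + 0.5523·50.9679] = 28.0069

€28.01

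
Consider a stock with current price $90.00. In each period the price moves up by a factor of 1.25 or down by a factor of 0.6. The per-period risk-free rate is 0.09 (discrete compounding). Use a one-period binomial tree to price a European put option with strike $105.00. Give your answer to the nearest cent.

$11.52

Risk-neutral probability p = (1 + 0.09 − 0.6)/(1.25 − 0.6) = 0.4900/0.6500 = 0.7538
Terminal stock prices: S_u = 112.5, S_d = 54
Terminal payoffs (K − S): max(-7.5, 0) = 0, max(51, 0) = 51
Node 0 (S = 90): V_0 = 1/1.09·[0.7538·0.0000 + 0.2462·51.0000] = 11.5173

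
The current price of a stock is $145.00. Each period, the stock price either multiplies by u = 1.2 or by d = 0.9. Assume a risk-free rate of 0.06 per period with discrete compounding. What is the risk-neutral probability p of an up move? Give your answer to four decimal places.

Risk-neutral probability p = (1 + 0.06 − 0.9)/(1.2 − 0.9) = 0.1600/0.3000 = 0.5333

p = 0.5333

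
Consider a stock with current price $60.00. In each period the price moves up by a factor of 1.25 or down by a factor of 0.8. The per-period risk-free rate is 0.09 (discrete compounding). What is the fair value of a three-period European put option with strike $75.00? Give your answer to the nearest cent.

$6.63

Risk-neutral probability p = (1 + 0.09 − 0.8)/(1.25 − 0.8) = 0.2900/0.4500 = 0.6444
Terminal stock prices: S_uuu = 117.2, S_uud = 75, S_udd = 48, S_ddd = 30.72
Terminal payoffs (K − S): max(-42.19, 0) = 0, max(0, 0) = 0, max(27, 0) = 27, max(44.28, 0) = 44.28
Node uu (S = 93.75): V_uu = 1/1.09·[0.6444·0.0000 + 0.3556·0.0000] = 0.0000
Node ud (S = 60): V_ud = 1/1.09·[0.6444·0.0000 + 0.3556·27.0000] = 8.8073
Node dd (S = 38.4): V_dd = 1/1.09·[0.6444·27.0000 + 0.3556·44.2800] = 30.4073
Node u (S = 75): V_u = 1/1.09·[0.6444·0.0000 + 0.3556·8.8073] = 2.8729
Node d (S = 48): V_d = 1/1.09·[0.6444·8.8073 + 0.3556·30.4073] = 15.1260
Node 0 (S = 60): V_0 = 1/1.09·[0.6444·2.8729 + 0.3556·15.1260] = 6.6326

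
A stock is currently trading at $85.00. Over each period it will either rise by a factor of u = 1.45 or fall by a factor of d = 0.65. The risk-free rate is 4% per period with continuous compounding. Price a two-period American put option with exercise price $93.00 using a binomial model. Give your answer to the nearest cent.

Risk-neutral probability p = (e^0.04 − 0.65)/(1.45 − 0.65) = 0.3908/0.8000 = 0.4885
Terminal stock prices: S_uu = 178.7, S_ud = 80.11, S_dd = 35.91
Terminal payoffs (K − S): max(-85.71, 0) = 0, max(12.89, 0) = 12.89, max(57.09, 0) = 57.09
Node u (S = 123.2): continuation = e^(−0.04)·[0.4885·0.0000 + 0.5115·12.8875] = 6.3333; exercise value = 0.0000 ≤ continuation, so V_u = 6.3333
Node d (S = 55.25): continuation = e^(−0.04)·[0.4885·12.8875 + 0.5115·57.0875] = 34.1034; exercise value = 37.7500 > continuation, so V_d = 37.7500 (exercise)
Node 0 (S = 85): continuation = e^(−0.04)·[0.4885·6.3333 + 0.5115·37.7500] = 21.5241; exercise value = 8.0000 ≤ continuation, so V_0 = 21.5241

$21.52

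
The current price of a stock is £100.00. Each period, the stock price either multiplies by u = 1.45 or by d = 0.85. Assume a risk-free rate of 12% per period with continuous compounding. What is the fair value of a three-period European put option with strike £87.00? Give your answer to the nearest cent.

£2.77

Risk-neutral probability p = (e^0.12 − 0.85)/(1.45 − 0.85) = 0.2775/0.6000 = 0.4625
Terminal stock prices: S_uuu = 304.9, S_uud = 178.7, S_udd = 104.8, S_ddd = 61.41
Terminal payoffs (K − S): max(-217.9, 0) = 0, max(-91.71, 0) = 0, max(-17.76, 0) = 0, max(25.59, 0) = 25.59
Node uu (S = 210.2): V_uu = e^(−0.12)·[0.4625·0.0000 + 0.5375·0.0000] = 0.0000
Node ud (S = 123.2): V_ud = e^(−0.12)·[0.4625·0.0000 + 0.5375·0.0000] = 0.0000
Node dd (S = 72.25): V_dd = e^(−0.12)·[0.4625·0.0000 + 0.5375·25.5875] = 12.1982
Node u (S = 145): V_u = e^(−0.12)·[0.4625·0.0000 + 0.5375·0.0000] = 0.0000
Node d (S = 85): V_d = e^(−0.12)·[0.4625·0.0000 + 0.5375·12.1982] = 5.8152
Node 0 (S = 100): V_0 = e^(−0.12)·[0.4625·0.0000 + 0.5375·5.8152] = 2.7722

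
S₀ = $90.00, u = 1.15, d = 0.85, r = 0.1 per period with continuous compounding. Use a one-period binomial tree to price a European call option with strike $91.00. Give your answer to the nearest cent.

$9.62

Risk-neutral probability p = (e^0.1 − 0.85)/(1.15 − 0.85) = 0.2552/0.3000 = 0.8506
Terminal stock prices: S_u = 103.5, S_d = 76.5
Terminal payoffs (S − K): max(12.5, 0) = 12.5, max(-14.5, 0) = 0
Node 0 (S = 90): V_0 = e^(−0.1)·[0.8506·12.5000 + 0.1494·0.0000] = 9.6203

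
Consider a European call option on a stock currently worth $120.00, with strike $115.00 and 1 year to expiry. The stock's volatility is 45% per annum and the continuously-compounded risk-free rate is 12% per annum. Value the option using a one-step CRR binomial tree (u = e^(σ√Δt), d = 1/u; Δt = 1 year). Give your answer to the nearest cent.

CRR parameters: u = e^(σ√Δt) = e^(0.45·√1) = 1.5683, d = 1/u = 0.6376
Per-period rate: rΔt = 0.12·1 = 0.12, so R = e^0.12 = 1.1275
Risk-neutral probability p = (e^0.12 − 0.6376)/(1.5683 − 0.6376) = 0.4899/0.9307 = 0.5264
Terminal stock prices: S_u = 188.2, S_d = 76.52
Terminal payoffs (S − K): max(73.2, 0) = 73.2, max(-38.48, 0) = 0
Node 0 (S = 120): V_0 = e^(−0.12)·[0.5264·73.1975 + 0.4736·0.0000] = 34.1710

$34.17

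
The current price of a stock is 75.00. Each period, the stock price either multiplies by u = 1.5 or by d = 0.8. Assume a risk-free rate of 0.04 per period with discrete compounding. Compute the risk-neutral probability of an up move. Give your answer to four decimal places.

p = 0.3429

Risk-neutral probability p = (1 + 0.04 − 0.8)/(1.5 − 0.8) = 0.2400/0.7000 = 0.3429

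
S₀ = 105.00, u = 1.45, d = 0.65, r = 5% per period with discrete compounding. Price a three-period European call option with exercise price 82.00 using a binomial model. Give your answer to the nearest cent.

Risk-neutral probability p = (1 + 0.05 − 0.65)/(1.45 − 0.65) = 0.4000/0.8000 = 0.5000
Terminal stock prices: S_uuu = 320.1, S_uud = 143.5, S_udd = 64.33, S_ddd = 28.84
Terminal payoffs (S − K): max(238.1, 0) = 238.1, max(61.5, 0) = 61.5, max(-17.67, 0) = 0, max(-53.16, 0) = 0
Node uu (S = 220.8): V_uu = 1/1.05·[0.5000·238.1056 + 0.5000·61.4956] = 142.6673
Node ud (S = 98.96): V_ud = 1/1.05·[0.5000·61.4956 + 0.5000·0.0000] = 29.2836
Node dd (S = 44.36): V_dd = 1/1.05·[0.5000·0.0000 + 0.5000·0.0000] = 0.0000
Node u (S = 152.2): V_u = 1/1.05·[0.5000·142.6673 + 0.5000·29.2836] = 81.8814
Node d (S = 68.25): V_d = 1/1.05·[0.5000·29.2836 + 0.5000·0.0000] = 13.9446
Node 0 (S = 105): V_0 = 1/1.05·[0.5000·81.8814 + 0.5000·13.9446] = 45.6314

45.63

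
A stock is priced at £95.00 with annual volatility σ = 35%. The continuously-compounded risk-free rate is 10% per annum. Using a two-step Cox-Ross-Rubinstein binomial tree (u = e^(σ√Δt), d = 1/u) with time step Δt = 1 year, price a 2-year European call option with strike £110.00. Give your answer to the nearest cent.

£20.92

CRR parameters: u = e^(σ√Δt) = e^(0.35·√1) = 1.4191, d = 1/u = 0.7047
Per-period rate: rΔt = 0.1·1 = 0.1, so R = e^0.1 = 1.1052
Risk-neutral probability p = (e^0.1 − 0.7047)/(1.4191 − 0.7047) = 0.4005/0.7144 = 0.5606
Terminal stock prices: S_uu = 191.3, S_ud = 95, S_dd = 47.18
Terminal payoffs (S − K): max(81.31, 0) = 81.31, max(-15, 0) = 0, max(-62.82, 0) = 0
Node u (S = 134.8): V_u = e^(−0.1)·[0.5606·81.3065 + 0.4394·0.0000] = 41.2431
Node d (S = 66.95): V_d = e^(−0.1)·[0.5606·0.0000 + 0.4394·0.0000] = 0.0000
Node 0 (S = 95): V_0 = e^(−0.1)·[0.5606·41.2431 + 0.4394·0.0000] = 20.9207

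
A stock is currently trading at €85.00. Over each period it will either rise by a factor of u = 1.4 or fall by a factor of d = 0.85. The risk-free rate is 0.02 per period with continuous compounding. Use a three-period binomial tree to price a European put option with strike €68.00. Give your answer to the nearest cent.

Risk-neutral probability p = (e^0.02 − 0.85)/(1.4 − 0.85) = 0.1702/0.5500 = 0.3095
Terminal stock prices: S_uuu = 233.2, S_uud = 141.6, S_udd = 85.98, S_ddd = 52.2
Terminal payoffs (K − S): max(-165.2, 0) = 0, max(-73.61, 0) = 0, max(-17.98, 0) = 0, max(15.8, 0) = 15.8
Node uu (S = 166.6): V_uu = e^(−0.02)·[0.3095·0.0000 + 0.6905·0.0000] = 0.0000
Node ud (S = 101.1): V_ud = e^(−0.02)·[0.3095·0.0000 + 0.6905·0.0000] = 0.0000
Node dd (S = 61.41): V_dd = e^(−0.02)·[0.3095·0.0000 + 0.6905·15.7994] = 10.6941
Node u (S = 119): V_u = e^(−0.02)·[0.3095·0.0000 + 0.6905·0.0000] = 0.0000
Node d (S = 72.25): V_d = e^(−0.02)·[0.3095·0.0000 + 0.6905·10.6941] = 7.2385
Node 0 (S = 85): V_0 = e^(−0.02)·[0.3095·0.0000 + 0.6905·7.2385] = 4.8995

€4.90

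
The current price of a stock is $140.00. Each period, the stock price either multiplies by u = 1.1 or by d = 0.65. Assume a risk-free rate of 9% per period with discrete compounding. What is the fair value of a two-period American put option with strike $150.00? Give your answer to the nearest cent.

Risk-neutral probability p = (1 + 0.09 − 0.65)/(1.1 − 0.65) = 0.4400/0.4500 = 0.9778
Terminal stock prices: S_uu = 169.4, S_ud = 100.1, S_dd = 59.15
Terminal payoffs (K − S): max(-19.4, 0) = 0, max(49.9, 0) = 49.9, max(90.85, 0) = 90.85
Node u (S = 154): continuation = 1/1.09·[0.9778·0.0000 + 0.0222·49.9000] = 1.0173; exercise value = 0.0000 ≤ continuation, so V_u = 1.0173
Node d (S = 91): continuation = 1/1.09·[0.9778·49.9000 + 0.0222·90.8500] = 46.6147; exercise value = 59.0000 > continuation, so V_d = 59.0000 (exercise)
Node 0 (S = 140): continuation = 1/1.09·[0.9778·1.0173 + 0.0222·59.0000] = 2.1154; exercise value = 10.0000 > continuation, so V_0 = 10.0000 (exercise)

$10.00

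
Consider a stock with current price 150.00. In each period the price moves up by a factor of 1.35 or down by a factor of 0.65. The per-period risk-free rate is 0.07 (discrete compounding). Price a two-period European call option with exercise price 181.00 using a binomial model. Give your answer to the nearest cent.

Risk-neutral probability p = (1 + 0.07 − 0.65)/(1.35 − 0.65) = 0.4200/0.7000 = 0.6000
Terminal stock prices: S_uu = 273.4, S_ud = 131.6, S_dd = 63.38
Terminal payoffs (S − K): max(92.38, 0) = 92.38, max(-49.38, 0) = 0, max(-117.6, 0) = 0
Node u (S = 202.5): V_u = 1/1.07·[0.6000·92.3750 + 0.4000·0.0000] = 51.7991
Node d (S = 97.5): V_d = 1/1.07·[0.6000·0.0000 + 0.4000·0.0000] = 0.0000
Node 0 (S = 150): V_0 = 1/1.07·[0.6000·51.7991 + 0.4000·0.0000] = 29.0462

29.05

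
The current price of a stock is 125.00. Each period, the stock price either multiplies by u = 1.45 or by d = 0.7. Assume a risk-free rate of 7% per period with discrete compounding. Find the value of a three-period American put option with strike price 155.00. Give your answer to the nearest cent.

38.81

Risk-neutral probability p = (1 + 0.07 − 0.7)/(1.45 − 0.7) = 0.3700/0.7500 = 0.4933
Terminal stock prices: S_uuu = 381.1, S_uud = 184, S_udd = 88.81, S_ddd = 42.87
Terminal payoffs (K − S): max(-226.1, 0) = 0, max(-28.97, 0) = 0, max(66.19, 0) = 66.19, max(112.1, 0) = 112.1
Node uu (S = 262.8): continuation = 1/1.07·[0.4933·0.0000 + 0.5067·0.0000] = 0.0000; exercise value = 0.0000 ≤ continuation, so V_uu = 0.0000
Node ud (S = 126.9): continuation = 1/1.07·[0.4933·0.0000 + 0.5067·66.1875] = 31.3411; exercise value = 28.1250 ≤ continuation, so V_ud = 31.3411
Node dd (S = 61.25): continuation = 1/1.07·[0.4933·66.1875 + 0.5067·112.1250] = 83.6098; exercise value = 93.7500 > continuation, so V_dd = 93.7500 (exercise)
Node u (S = 181.2): continuation = 1/1.07·[0.4933·0.0000 + 0.5067·31.3411] = 14.8407; exercise value = 0.0000 ≤ continuation, so V_u = 14.8407
Node d (S = 87.5): continuation = 1/1.07·[0.4933·31.3411 + 0.5067·93.7500] = 58.8426; exercise value = 67.5000 > continuation, so V_d = 67.5000 (exercise)
Node 0 (S = 125): continuation = 1/1.07·[0.4933·14.8407 + 0.5067·67.5000] = 38.8050; exercise value = 30.0000 ≤ continuation, so V_0 = 38.8050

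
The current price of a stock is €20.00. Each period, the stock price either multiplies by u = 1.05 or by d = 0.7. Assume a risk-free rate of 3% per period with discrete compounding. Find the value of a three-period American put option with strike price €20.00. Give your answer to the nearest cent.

Risk-neutral probability p = (1 + 0.03 − 0.7)/(1.05 − 0.7) = 0.3300/0.3500 = 0.9429
Terminal stock prices: S_uuu = 23.15, S_uud = 15.43, S_udd = 10.29, S_ddd = 6.86
Terminal payoffs (K − S): max(-3.153, 0) = 0, max(4.565, 0) = 4.565, max(9.71, 0) = 9.71, max(13.14, 0) = 13.14
Node uu (S = 22.05): continuation = 1/1.03·[0.9429·0.0000 + 0.0571·4.5650] = 0.2533; exercise value = 0.0000 ≤ continuation, so V_uu = 0.2533
Node ud (S = 14.7): continuation = 1/1.03·[0.9429·4.5650 + 0.0571·9.7100] = 4.7175; exercise value = 5.3000 > continuation, so V_ud = 5.3000 (exercise)
Node dd (S = 9.8): continuation = 1/1.03·[0.9429·9.7100 + 0.0571·13.1400] = 9.6175; exercise value = 10.2000 > continuation, so V_dd = 10.2000 (exercise)
Node u (S = 21): continuation = 1/1.03·[0.9429·0.2533 + 0.0571·5.3000] = 0.5259; exercise value = 0.0000 ≤ continuation, so V_u = 0.5259
Node d (S = 14): continuation = 1/1.03·[0.9429·5.3000 + 0.0571·10.2000] = 5.4175; exercise value = 6.0000 > continuation, so V_d = 6.0000 (exercise)
Node 0 (S = 20): continuation = 1/1.03·[0.9429·0.5259 + 0.0571·6.0000] = 0.8142; exercise value = 0.0000 ≤ continuation, so V_0 = 0.8142

€0.81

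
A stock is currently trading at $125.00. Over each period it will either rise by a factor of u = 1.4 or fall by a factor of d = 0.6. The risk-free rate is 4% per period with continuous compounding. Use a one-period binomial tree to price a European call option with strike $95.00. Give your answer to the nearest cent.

$42.35

Risk-neutral probability p = (e^0.04 − 0.6)/(1.4 − 0.6) = 0.4408/0.8000 = 0.5510
Terminal stock prices: S_u = 175, S_d = 75
Terminal payoffs (S − K): max(80, 0) = 80, max(-20, 0) = 0
Node 0 (S = 125): V_0 = e^(−0.04)·[0.5510·80.0000 + 0.4490·0.0000] = 42.3526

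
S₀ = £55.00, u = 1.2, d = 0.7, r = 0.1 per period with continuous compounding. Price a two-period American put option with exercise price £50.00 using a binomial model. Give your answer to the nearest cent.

£2.45

Risk-neutral probability p = (e^0.1 − 0.7)/(1.2 − 0.7) = 0.4052/0.5000 = 0.8103
Terminal stock prices: S_uu = 79.2, S_ud = 46.2, S_dd = 26.95
Terminal payoffs (K − S): max(-29.2, 0) = 0, max(3.8, 0) = 3.8, max(23.05, 0) = 23.05
Node u (S = 66): continuation = e^(−0.1)·[0.8103·0.0000 + 0.1897·3.8000] = 0.6521; exercise value = 0.0000 ≤ continuation, so V_u = 0.6521
Node d (S = 38.5): continuation = e^(−0.1)·[0.8103·3.8000 + 0.1897·23.0500] = 6.7419; exercise value = 11.5000 > continuation, so V_d = 11.5000 (exercise)
Node 0 (S = 55): continuation = e^(−0.1)·[0.8103·0.6521 + 0.1897·11.5000] = 2.4517; exercise value = 0.0000 ≤ continuation, so V_0 = 2.4517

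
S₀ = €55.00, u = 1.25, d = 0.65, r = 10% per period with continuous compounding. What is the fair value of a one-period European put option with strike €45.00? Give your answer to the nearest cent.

Risk-neutral probability p = (e^0.1 − 0.65)/(1.25 − 0.65) = 0.4552/0.6000 = 0.7586
Terminal stock prices: S_u = 68.75, S_d = 35.75
Terminal payoffs (K − S): max(-23.75, 0) = 0, max(9.25, 0) = 9.25
Node 0 (S = 55): V_0 = e^(−0.1)·[0.7586·0.0000 + 0.2414·9.2500] = 2.0203

€2.02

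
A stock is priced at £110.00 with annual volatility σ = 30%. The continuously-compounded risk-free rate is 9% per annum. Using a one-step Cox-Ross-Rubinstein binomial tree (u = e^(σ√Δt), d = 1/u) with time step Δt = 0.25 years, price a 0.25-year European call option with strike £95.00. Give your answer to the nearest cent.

£17.26

CRR parameters: u = e^(σ√Δt) = e^(0.3·√0.25) = 1.1618, d = 1/u = 0.8607
Per-period rate: rΔt = 0.09·0.25 = 0.0225, so R = e^0.0225 = 1.0228
Risk-neutral probability p = (e^0.0225 − 0.8607)/(1.1618 − 0.8607) = 0.1620/0.3011 = 0.5381
Terminal stock prices: S_u = 127.8, S_d = 94.68
Terminal payoffs (S − K): max(32.8, 0) = 32.8, max(-0.3221, 0) = 0
Node 0 (S = 110): V_0 = e^(−0.0225)·[0.5381·32.8018 + 0.4619·0.0000] = 17.2591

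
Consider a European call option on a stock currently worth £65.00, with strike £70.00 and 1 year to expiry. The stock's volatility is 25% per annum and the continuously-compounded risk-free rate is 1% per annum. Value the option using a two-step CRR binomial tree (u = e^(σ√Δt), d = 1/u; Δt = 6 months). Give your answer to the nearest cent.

CRR parameters: u = e^(σ√Δt) = e^(0.25·√0.5) = 1.1934, d = 1/u = 0.8380
Per-period rate: rΔt = 0.01·0.5 = 0.005, so R = e^0.005 = 1.0050
Risk-neutral probability p = (e^0.005 − 0.8380)/(1.1934 − 0.8380) = 0.1670/0.3554 = 0.4700
Terminal stock prices: S_uu = 92.57, S_ud = 65, S_dd = 45.64
Terminal payoffs (S − K): max(22.57, 0) = 22.57, max(-5, 0) = 0, max(-24.36, 0) = 0
Node u (S = 77.57): V_u = e^(−0.005)·[0.4700·22.5677 + 0.5300·0.0000] = 10.5545
Node d (S = 54.47): V_d = e^(−0.005)·[0.4700·0.0000 + 0.5300·0.0000] = 0.0000
Node 0 (S = 65): V_0 = e^(−0.005)·[0.4700·10.5545 + 0.5300·0.0000] = 4.9361

£4.94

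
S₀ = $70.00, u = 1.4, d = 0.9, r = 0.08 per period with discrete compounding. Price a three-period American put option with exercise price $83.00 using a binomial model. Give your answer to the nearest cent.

$13.00

Risk-neutral probability p = (1 + 0.08 − 0.9)/(1.4 − 0.9) = 0.1800/0.5000 = 0.3600
Terminal stock prices: S_uuu = 192.1, S_uud = 123.5, S_udd = 79.38, S_ddd = 51.03
Terminal payoffs (K − S): max(-109.1, 0) = 0, max(-40.48, 0) = 0, max(3.62, 0) = 3.62, max(31.97, 0) = 31.97
Node uu (S = 137.2): continuation = 1/1.08·[0.3600·0.0000 + 0.6400·0.0000] = 0.0000; exercise value = 0.0000 ≤ continuation, so V_uu = 0.0000
Node ud (S = 88.2): continuation = 1/1.08·[0.3600·0.0000 + 0.6400·3.6200] = 2.1452; exercise value = 0.0000 ≤ continuation, so V_ud = 2.1452
Node dd (S = 56.7): continuation = 1/1.08·[0.3600·3.6200 + 0.6400·31.9700] = 20.1519; exercise value = 26.3000 > continuation, so V_dd = 26.3000 (exercise)
Node u (S = 98): continuation = 1/1.08·[0.3600·0.0000 + 0.6400·2.1452] = 1.2712; exercise value = 0.0000 ≤ continuation, so V_u = 1.2712
Node d (S = 63): continuation = 1/1.08·[0.3600·2.1452 + 0.6400·26.3000] = 16.3002; exercise value = 20.0000 > continuation, so V_d = 20.0000 (exercise)
Node 0 (S = 70): continuation = 1/1.08·[0.3600·1.2712 + 0.6400·20.0000] = 12.2756; exercise value = 13.0000 > continuation, so V_0 = 13.0000 (exercise)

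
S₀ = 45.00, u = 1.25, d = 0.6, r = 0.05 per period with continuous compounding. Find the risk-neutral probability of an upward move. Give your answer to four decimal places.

Risk-neutral probability p = (e^0.05 − 0.6)/(1.25 − 0.6) = 0.4513/0.6500 = 0.6943

p = 0.6943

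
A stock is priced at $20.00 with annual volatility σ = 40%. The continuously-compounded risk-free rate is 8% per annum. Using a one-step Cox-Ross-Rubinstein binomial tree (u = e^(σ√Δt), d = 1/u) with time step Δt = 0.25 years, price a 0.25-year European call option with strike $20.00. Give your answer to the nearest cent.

$2.17

CRR parameters: u = e^(σ√Δt) = e^(0.4·√0.25) = 1.2214, d = 1/u = 0.8187
Per-period rate: rΔt = 0.08·0.25 = 0.02, so R = e^0.02 = 1.0202
Risk-neutral probability p = (e^0.02 − 0.8187)/(1.2214 − 0.8187) = 0.2015/0.4027 = 0.5003
Terminal stock prices: S_u = 24.43, S_d = 16.37
Terminal payoffs (S − K): max(4.428, 0) = 4.428, max(-3.625, 0) = 0
Node 0 (S = 20): V_0 = e^(−0.02)·[0.5003·4.4281 + 0.4997·0.0000] = 2.1716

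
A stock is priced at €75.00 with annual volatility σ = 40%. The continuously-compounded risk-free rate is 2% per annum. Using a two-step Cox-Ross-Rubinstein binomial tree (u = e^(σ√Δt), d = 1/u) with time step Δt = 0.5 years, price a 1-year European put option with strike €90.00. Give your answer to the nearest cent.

€21.46

CRR parameters: u = e^(σ√Δt) = e^(0.4·√0.5) = 1.3269, d = 1/u = 0.7536
Per-period rate: rΔt = 0.02·0.5 = 0.01, so R = e^0.01 = 1.0101
Risk-neutral probability p = (e^0.01 − 0.7536)/(1.3269 − 0.7536) = 0.2564/0.5733 = 0.4473
Terminal stock prices: S_uu = 132, S_ud = 75, S_dd = 42.6
Terminal payoffs (K − S): max(-42.05, 0) = 0, max(15, 0) = 15, max(47.4, 0) = 47.4
Node u (S = 99.52): V_u = e^(−0.01)·[0.4473·0.0000 + 0.5527·15.0000] = 8.2082
Node d (S = 56.52): V_d = e^(−0.01)·[0.4473·15.0000 + 0.5527·47.4022] = 32.5816
Node 0 (S = 75): V_0 = e^(−0.01)·[0.4473·8.2082 + 0.5527·32.5816] = 21.4639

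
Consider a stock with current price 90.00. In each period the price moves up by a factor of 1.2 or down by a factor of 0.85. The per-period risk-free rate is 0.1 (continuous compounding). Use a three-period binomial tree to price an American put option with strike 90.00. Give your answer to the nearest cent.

3.78

Risk-neutral probability p = (e^0.1 − 0.85)/(1.2 − 0.85) = 0.2552/0.3500 = 0.7291
Terminal stock prices: S_uuu = 155.5, S_uud = 110.2, S_udd = 78.03, S_ddd = 55.27
Terminal payoffs (K − S): max(-65.52, 0) = 0, max(-20.16, 0) = 0, max(11.97, 0) = 11.97, max(34.73, 0) = 34.73
Node uu (S = 129.6): continuation = e^(−0.1)·[0.7291·0.0000 + 0.2709·0.0000] = 0.0000; exercise value = 0.0000 ≤ continuation, so V_uu = 0.0000
Node ud (S = 91.8): continuation = e^(−0.1)·[0.7291·0.0000 + 0.2709·11.9700] = 2.9345; exercise value = 0.0000 ≤ continuation, so V_ud = 2.9345
Node dd (S = 65.02): continuation = e^(−0.1)·[0.7291·11.9700 + 0.2709·34.7288] = 16.4104; exercise value = 24.9750 > continuation, so V_dd = 24.9750 (exercise)
Node u (S = 108): continuation = e^(−0.1)·[0.7291·0.0000 + 0.2709·2.9345] = 0.7194; exercise value = 0.0000 ≤ continuation, so V_u = 0.7194
Node d (S = 76.5): continuation = e^(−0.1)·[0.7291·2.9345 + 0.2709·24.9750] = 8.0586; exercise value = 13.5000 > continuation, so V_d = 13.5000 (exercise)
Node 0 (S = 90): continuation = e^(−0.1)·[0.7291·0.7194 + 0.2709·13.5000] = 3.7842; exercise value = 0.0000 ≤ continuation, so V_0 = 3.7842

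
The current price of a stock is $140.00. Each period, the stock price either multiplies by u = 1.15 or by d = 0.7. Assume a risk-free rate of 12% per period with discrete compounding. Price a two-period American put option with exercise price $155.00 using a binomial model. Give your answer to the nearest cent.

$15.00

Risk-neutral probability p = (1 + 0.12 − 0.7)/(1.15 − 0.7) = 0.4200/0.4500 = 0.9333
Terminal stock prices: S_uu = 185.1, S_ud = 112.7, S_dd = 68.6
Terminal payoffs (K − S): max(-30.15, 0) = 0, max(42.3, 0) = 42.3, max(86.4, 0) = 86.4
Node u (S = 161): continuation = 1/1.12·[0.9333·0.0000 + 0.0667·42.3000] = 2.5179; exercise value = 0.0000 ≤ continuation, so V_u = 2.5179
Node d (S = 98): continuation = 1/1.12·[0.9333·42.3000 + 0.0667·86.4000] = 40.3929; exercise value = 57.0000 > continuation, so V_d = 57.0000 (exercise)
Node 0 (S = 140): continuation = 1/1.12·[0.9333·2.5179 + 0.0667·57.0000] = 5.4911; exercise value = 15.0000 > continuation, so V_0 = 15.0000 (exercise)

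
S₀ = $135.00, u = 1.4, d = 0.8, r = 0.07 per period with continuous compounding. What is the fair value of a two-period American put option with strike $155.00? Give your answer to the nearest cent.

Risk-neutral probability p = (e^0.07 − 0.8)/(1.4 − 0.8) = 0.2725/0.6000 = 0.4542
Terminal stock prices: S_uu = 264.6, S_ud = 151.2, S_dd = 86.4
Terminal payoffs (K − S): max(-109.6, 0) = 0, max(3.8, 0) = 3.8, max(68.6, 0) = 68.6
Node u (S = 189): continuation = e^(−0.07)·[0.4542·0.0000 + 0.5458·3.8000] = 1.9339; exercise value = 0.0000 ≤ continuation, so V_u = 1.9339
Node d (S = 108): continuation = e^(−0.07)·[0.4542·3.8000 + 0.5458·68.6000] = 36.5210; exercise value = 47.0000 > continuation, so V_d = 47.0000 (exercise)
Node 0 (S = 135): continuation = e^(−0.07)·[0.4542·1.9339 + 0.5458·47.0000] = 24.7381; exercise value = 20.0000 ≤ continuation, so V_0 = 24.7381

$24.74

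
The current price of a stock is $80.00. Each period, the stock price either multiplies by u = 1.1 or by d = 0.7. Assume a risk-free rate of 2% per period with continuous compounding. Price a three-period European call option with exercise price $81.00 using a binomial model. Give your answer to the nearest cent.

Risk-neutral probability p = (e^0.02 − 0.7)/(1.1 − 0.7) = 0.3202/0.4000 = 0.8005
Terminal stock prices: S_uuu = 106.5, S_uud = 67.76, S_udd = 43.12, S_ddd = 27.44
Terminal payoffs (S − K): max(25.48, 0) = 25.48, max(-13.24, 0) = 0, max(-37.88, 0) = 0, max(-53.56, 0) = 0
Node uu (S = 96.8): V_uu = e^(−0.02)·[0.8005·25.4800 + 0.1995·0.0000] = 19.9929
Node ud (S = 61.6): V_ud = e^(−0.02)·[0.8005·0.0000 + 0.1995·0.0000] = 0.0000
Node dd (S = 39.2): V_dd = e^(−0.02)·[0.8005·0.0000 + 0.1995·0.0000] = 0.0000
Node u (S = 88): V_u = e^(−0.02)·[0.8005·19.9929 + 0.1995·0.0000] = 15.6875
Node d (S = 56): V_d = e^(−0.02)·[0.8005·0.0000 + 0.1995·0.0000] = 0.0000
Node 0 (S = 80): V_0 = e^(−0.02)·[0.8005·15.6875 + 0.1995·0.0000] = 12.3092

$12.31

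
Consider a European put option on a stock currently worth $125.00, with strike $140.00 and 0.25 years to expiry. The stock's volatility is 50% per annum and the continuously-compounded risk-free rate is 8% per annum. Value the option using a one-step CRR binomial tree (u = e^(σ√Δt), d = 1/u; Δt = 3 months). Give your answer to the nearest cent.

CRR parameters: u = e^(σ√Δt) = e^(0.5·√0.25) = 1.2840, d = 1/u = 0.7788
Per-period rate: rΔt = 0.08·0.25 = 0.02, so R = e^0.02 = 1.0202
Risk-neutral probability p = (e^0.02 − 0.7788)/(1.2840 − 0.7788) = 0.2414/0.5052 = 0.4778
Terminal stock prices: S_u = 160.5, S_d = 97.35
Terminal payoffs (K − S): max(-20.5, 0) = 0, max(42.65, 0) = 42.65
Node 0 (S = 125): V_0 = e^(−0.02)·[0.4778·0.0000 + 0.5222·42.6499] = 21.8304

$21.83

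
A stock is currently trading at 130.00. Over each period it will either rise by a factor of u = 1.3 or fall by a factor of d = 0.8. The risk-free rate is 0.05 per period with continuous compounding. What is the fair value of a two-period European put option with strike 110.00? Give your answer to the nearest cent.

6.00

Risk-neutral probability p = (e^0.05 − 0.8)/(1.3 − 0.8) = 0.2513/0.5000 = 0.5025
Terminal stock prices: S_uu = 219.7, S_ud = 135.2, S_dd = 83.2
Terminal payoffs (K − S): max(-109.7, 0) = 0, max(-25.2, 0) = 0, max(26.8, 0) = 26.8
Node u (S = 169): V_u = e^(−0.05)·[0.5025·0.0000 + 0.4975·0.0000] = 0.0000
Node d (S = 104): V_d = e^(−0.05)·[0.5025·0.0000 + 0.4975·26.8000] = 12.6817
Node 0 (S = 130): V_0 = e^(−0.05)·[0.5025·0.0000 + 0.4975·12.6817] = 6.0009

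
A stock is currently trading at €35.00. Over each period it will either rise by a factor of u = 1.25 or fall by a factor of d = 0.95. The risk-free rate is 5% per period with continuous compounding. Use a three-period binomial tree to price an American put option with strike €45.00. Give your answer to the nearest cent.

€10.00

Risk-neutral probability p = (e^0.05 − 0.95)/(1.25 − 0.95) = 0.1013/0.3000 = 0.3376
Terminal stock prices: S_uuu = 68.36, S_uud = 51.95, S_udd = 39.48, S_ddd = 30.01
Terminal payoffs (K − S): max(-23.36, 0) = 0, max(-6.953, 0) = 0, max(5.516, 0) = 5.516, max(14.99, 0) = 14.99
Node uu (S = 54.69): continuation = e^(−0.05)·[0.3376·0.0000 + 0.6624·0.0000] = 0.0000; exercise value = 0.0000 ≤ continuation, so V_uu = 0.0000
Node ud (S = 41.56): continuation = e^(−0.05)·[0.3376·0.0000 + 0.6624·5.5156] = 3.4755; exercise value = 3.4375 ≤ continuation, so V_ud = 3.4755
Node dd (S = 31.59): continuation = e^(−0.05)·[0.3376·5.5156 + 0.6624·14.9919] = 11.2178; exercise value = 13.4125 > continuation, so V_dd = 13.4125 (exercise)
Node u (S = 43.75): continuation = e^(−0.05)·[0.3376·0.0000 + 0.6624·3.4755] = 2.1900; exercise value = 1.2500 ≤ continuation, so V_u = 2.1900
Node d (S = 33.25): continuation = e^(−0.05)·[0.3376·3.4755 + 0.6624·13.4125] = 9.5675; exercise value = 11.7500 > continuation, so V_d = 11.7500 (exercise)
Node 0 (S = 35): continuation = e^(−0.05)·[0.3376·2.1900 + 0.6624·11.7500] = 8.1072; exercise value = 10.0000 > continuation, so V_0 = 10.0000 (exercise)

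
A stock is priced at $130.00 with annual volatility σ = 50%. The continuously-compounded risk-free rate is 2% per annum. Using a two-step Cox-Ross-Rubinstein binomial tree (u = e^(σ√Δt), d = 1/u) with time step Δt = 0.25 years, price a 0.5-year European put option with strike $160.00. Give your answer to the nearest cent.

$39.19

CRR parameters: u = e^(σ√Δt) = e^(0.5·√0.25) = 1.2840, d = 1/u = 0.7788
Per-period rate: rΔt = 0.02·0.25 = 0.005, so R = e^0.005 = 1.0050
Risk-neutral probability p = (e^0.005 − 0.7788)/(1.2840 − 0.7788) = 0.2262/0.5052 = 0.4477
Terminal stock prices: S_uu = 214.3, S_ud = 130, S_dd = 78.85
Terminal payoffs (K − S): max(-54.33, 0) = 0, max(30, 0) = 30, max(81.15, 0) = 81.15
Node u (S = 166.9): V_u = e^(−0.005)·[0.4477·0.0000 + 0.5523·30.0000] = 16.4850
Node d (S = 101.2): V_d = e^(−0.005)·[0.4477·30.0000 + 0.5523·81.1510] = 57.9579
Node 0 (S = 130): V_0 = e^(−0.005)·[0.4477·16.4850 + 0.5523·57.9579] = 39.1922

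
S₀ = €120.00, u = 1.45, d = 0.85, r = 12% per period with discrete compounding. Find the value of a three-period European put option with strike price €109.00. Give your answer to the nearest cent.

Risk-neutral probability p = (1 + 0.12 − 0.85)/(1.45 − 0.85) = 0.2700/0.6000 = 0.4500
Terminal stock prices: S_uuu = 365.8, S_uud = 214.5, S_udd = 125.7, S_ddd = 73.69
Terminal payoffs (K − S): max(-256.8, 0) = 0, max(-105.5, 0) = 0, max(-16.71, 0) = 0, max(35.31, 0) = 35.31
Node uu (S = 252.3): V_uu = 1/1.12·[0.4500·0.0000 + 0.5500·0.0000] = 0.0000
Node ud (S = 147.9): V_ud = 1/1.12·[0.4500·0.0000 + 0.5500·0.0000] = 0.0000
Node dd (S = 86.7): V_dd = 1/1.12·[0.4500·0.0000 + 0.5500·35.3050] = 17.3373
Node u (S = 174): V_u = 1/1.12·[0.4500·0.0000 + 0.5500·0.0000] = 0.0000
Node d (S = 102): V_d = 1/1.12·[0.4500·0.0000 + 0.5500·17.3373] = 8.5138
Node 0 (S = 120): V_0 = 1/1.12·[0.4500·0.0000 + 0.5500·8.5138] = 4.1809

€4.18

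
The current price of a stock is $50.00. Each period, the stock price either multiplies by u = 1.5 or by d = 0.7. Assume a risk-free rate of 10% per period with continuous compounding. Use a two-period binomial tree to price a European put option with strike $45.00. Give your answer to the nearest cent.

$4.09

Risk-neutral probability p = (e^0.1 − 0.7)/(1.5 − 0.7) = 0.4052/0.8000 = 0.5065
Terminal stock prices: S_uu = 112.5, S_ud = 52.5, S_dd = 24.5
Terminal payoffs (K − S): max(-67.5, 0) = 0, max(-7.5, 0) = 0, max(20.5, 0) = 20.5
Node u (S = 75): V_u = e^(−0.1)·[0.5065·0.0000 + 0.4935·0.0000] = 0.0000
Node d (S = 35): V_d = e^(−0.1)·[0.5065·0.0000 + 0.4935·20.5000] = 9.1547
Node 0 (S = 50): V_0 = e^(−0.1)·[0.5065·0.0000 + 0.4935·9.1547] = 4.0882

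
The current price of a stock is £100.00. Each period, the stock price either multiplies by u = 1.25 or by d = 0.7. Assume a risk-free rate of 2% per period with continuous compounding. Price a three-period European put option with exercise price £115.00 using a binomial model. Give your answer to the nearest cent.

£23.23

Risk-neutral probability p = (e^0.02 − 0.7)/(1.25 − 0.7) = 0.3202/0.5500 = 0.5822
Terminal stock prices: S_uuu = 195.3, S_uud = 109.4, S_udd = 61.25, S_ddd = 34.3
Terminal payoffs (K − S): max(-80.31, 0) = 0, max(5.625, 0) = 5.625, max(53.75, 0) = 53.75, max(80.7, 0) = 80.7
Node uu (S = 156.2): V_uu = e^(−0.02)·[0.5822·0.0000 + 0.4178·5.6250] = 2.3037
Node ud (S = 87.5): V_ud = e^(−0.02)·[0.5822·5.6250 + 0.4178·53.7500] = 25.2228
Node dd (S = 49): V_dd = e^(−0.02)·[0.5822·53.7500 + 0.4178·80.7000] = 63.7228
Node u (S = 125): V_u = e^(−0.02)·[0.5822·2.3037 + 0.4178·25.2228] = 11.6444
Node d (S = 70): V_d = e^(−0.02)·[0.5822·25.2228 + 0.4178·63.7228] = 40.4908
Node 0 (S = 100): V_0 = e^(−0.02)·[0.5822·11.6444 + 0.4178·40.4908] = 23.2277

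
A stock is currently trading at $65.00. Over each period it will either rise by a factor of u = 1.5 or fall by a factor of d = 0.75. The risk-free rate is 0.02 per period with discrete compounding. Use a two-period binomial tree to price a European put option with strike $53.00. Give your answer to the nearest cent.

Risk-neutral probability p = (1 + 0.02 − 0.75)/(1.5 − 0.75) = 0.2700/0.7500 = 0.3600
Terminal stock prices: S_uu = 146.2, S_ud = 73.12, S_dd = 36.56
Terminal payoffs (K − S): max(-93.25, 0) = 0, max(-20.12, 0) = 0, max(16.44, 0) = 16.44
Node u (S = 97.5): V_u = 1/1.02·[0.3600·0.0000 + 0.6400·0.0000] = 0.0000
Node d (S = 48.75): V_d = 1/1.02·[0.3600·0.0000 + 0.6400·16.4375] = 10.3137
Node 0 (S = 65): V_0 = 1/1.02·[0.3600·0.0000 + 0.6400·10.3137] = 6.4714

$6.47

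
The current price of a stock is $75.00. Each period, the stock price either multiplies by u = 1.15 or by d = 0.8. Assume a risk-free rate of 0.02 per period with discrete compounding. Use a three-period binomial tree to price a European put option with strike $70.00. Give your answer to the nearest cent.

$5.15

Risk-neutral probability p = (1 + 0.02 − 0.8)/(1.15 − 0.8) = 0.2200/0.3500 = 0.6286
Terminal stock prices: S_uuu = 114.1, S_uud = 79.35, S_udd = 55.2, S_ddd = 38.4
Terminal payoffs (K − S): max(-44.07, 0) = 0, max(-9.35, 0) = 0, max(14.8, 0) = 14.8, max(31.6, 0) = 31.6
Node uu (S = 99.19): V_uu = 1/1.02·[0.6286·0.0000 + 0.3714·0.0000] = 0.0000
Node ud (S = 69): V_ud = 1/1.02·[0.6286·0.0000 + 0.3714·14.8000] = 5.3894
Node dd (S = 48): V_dd = 1/1.02·[0.6286·14.8000 + 0.3714·31.6000] = 20.6275
Node u (S = 86.25): V_u = 1/1.02·[0.6286·0.0000 + 0.3714·5.3894] = 1.9625
Node d (S = 60): V_d = 1/1.02·[0.6286·5.3894 + 0.3714·20.6275] = 10.8326
Node 0 (S = 75): V_0 = 1/1.02·[0.6286·1.9625 + 0.3714·10.8326] = 5.1540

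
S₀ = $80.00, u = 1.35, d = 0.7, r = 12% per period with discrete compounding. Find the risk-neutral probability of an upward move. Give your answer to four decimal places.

Risk-neutral probability p = (1 + 0.12 − 0.7)/(1.35 − 0.7) = 0.4200/0.6500 = 0.6462

p = 0.6462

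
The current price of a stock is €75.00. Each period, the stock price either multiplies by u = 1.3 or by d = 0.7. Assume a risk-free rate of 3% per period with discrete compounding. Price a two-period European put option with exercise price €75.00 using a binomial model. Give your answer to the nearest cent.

Risk-neutral probability p = (1 + 0.03 − 0.7)/(1.3 − 0.7) = 0.3300/0.6000 = 0.5500
Terminal stock prices: S_uu = 126.8, S_ud = 68.25, S_dd = 36.75
Terminal payoffs (K − S): max(-51.75, 0) = 0, max(6.75, 0) = 6.75, max(38.25, 0) = 38.25
Node u (S = 97.5): V_u = 1/1.03·[0.5500·0.0000 + 0.4500·6.7500] = 2.9490
Node d (S = 52.5): V_d = 1/1.03·[0.5500·6.7500 + 0.4500·38.2500] = 20.3155
Node 0 (S = 75): V_0 = 1/1.03·[0.5500·2.9490 + 0.4500·20.3155] = 10.4504

€10.45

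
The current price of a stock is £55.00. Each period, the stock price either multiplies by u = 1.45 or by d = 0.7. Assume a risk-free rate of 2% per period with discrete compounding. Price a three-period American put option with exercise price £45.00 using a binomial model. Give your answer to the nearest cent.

Risk-neutral probability p = (1 + 0.02 − 0.7)/(1.45 − 0.7) = 0.3200/0.7500 = 0.4267
Terminal stock prices: S_uuu = 167.7, S_uud = 80.95, S_udd = 39.08, S_ddd = 18.86
Terminal payoffs (K − S): max(-122.7, 0) = 0, max(-35.95, 0) = 0, max(5.923, 0) = 5.923, max(26.14, 0) = 26.14
Node uu (S = 115.6): continuation = 1/1.02·[0.4267·0.0000 + 0.5733·0.0000] = 0.0000; exercise value = 0.0000 ≤ continuation, so V_uu = 0.0000
Node ud (S = 55.82): continuation = 1/1.02·[0.4267·0.0000 + 0.5733·5.9225] = 3.3290; exercise value = 0.0000 ≤ continuation, so V_ud = 3.3290
Node dd (S = 26.95): continuation = 1/1.02·[0.4267·5.9225 + 0.5733·26.1350] = 17.1676; exercise value = 18.0500 > continuation, so V_dd = 18.0500 (exercise)
Node u (S = 79.75): continuation = 1/1.02·[0.4267·0.0000 + 0.5733·3.3290] = 1.8712; exercise value = 0.0000 ≤ continuation, so V_u = 1.8712
Node d (S = 38.5): continuation = 1/1.02·[0.4267·3.3290 + 0.5733·18.0500] = 11.5383; exercise value = 6.5000 ≤ continuation, so V_d = 11.5383
Node 0 (S = 55): continuation = 1/1.02·[0.4267·1.8712 + 0.5733·11.5383] = 7.2683; exercise value = 0.0000 ≤ continuation, so V_0 = 7.2683

£7.27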